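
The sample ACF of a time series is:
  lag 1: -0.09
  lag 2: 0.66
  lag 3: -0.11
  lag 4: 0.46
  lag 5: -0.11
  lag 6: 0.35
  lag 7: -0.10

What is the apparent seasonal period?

The largest autocorrelation is r_2 = 0.66, with weaker echoes at lags 4 (0.46) and 6 (0.35); the remaining lags stay at or below -0.09.
The dominant spike at lag 2 indicates a seasonal period of 2.

2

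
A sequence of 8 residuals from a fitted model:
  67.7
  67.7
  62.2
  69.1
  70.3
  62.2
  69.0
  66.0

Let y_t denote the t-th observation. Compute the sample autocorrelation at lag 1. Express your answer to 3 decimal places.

Mean ȳ = (67.7 + 67.7 + 62.2 + 69.1 + 70.3 + 62.2 + 69.0 + 66.0)/8 = 66.7750
Deviations from mean: 0.9250, 0.9250, -4.5750, 2.3250, 3.5250, -4.5750, 2.2250, -0.7750
Numerator Σ_{t=1}^{7}(y_t−ȳ)(y_{t+1}−ȳ) = -33.8481
Denominator Σ(y_t−ȳ)² = 66.9550
r_1 = -33.8481 / 66.9550 = -0.506

-0.506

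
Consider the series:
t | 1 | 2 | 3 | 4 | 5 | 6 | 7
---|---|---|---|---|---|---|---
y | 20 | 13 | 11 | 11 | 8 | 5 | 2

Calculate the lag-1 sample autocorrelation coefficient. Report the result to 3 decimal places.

Mean ȳ = (20 + 13 + 11 + 11 + 8 + 5 + 2)/7 = 10.0000
Deviations from mean: 10.0000, 3.0000, 1.0000, 1.0000, -2.0000, -5.0000, -8.0000
Σ(y_t−ȳ)(y_{t+1}−ȳ) = (30.0000) + (3.0000) + (1.0000) + (-2.0000) + (10.0000) + (40.0000) = 82.0000
Denominator Σ(y_t−ȳ)² = 204.0000
r_1 = 82.0000 / 204.0000 = 0.402

0.402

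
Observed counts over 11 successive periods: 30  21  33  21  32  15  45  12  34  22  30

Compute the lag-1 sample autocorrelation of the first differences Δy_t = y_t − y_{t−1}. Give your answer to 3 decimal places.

-0.912

First differences Δy: -9, 12, -12, 11, -17, 30, -33, 22, -12, 8
Mean of differences = 0.0000
Numerator Σ(Δy_t−Δȳ)(Δy_{t+1}−Δȳ) = -3157.0000
Denominator Σ(Δy_t−Δȳ)² = 3460.0000
r_1(Δy) = -3157.0000 / 3460.0000 = -0.912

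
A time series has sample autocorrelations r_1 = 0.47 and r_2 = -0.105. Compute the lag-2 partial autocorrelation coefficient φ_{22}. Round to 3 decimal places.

-0.418

φ_{22} = (r_2 − r_1²) / (1 − r_1²)
r_1² = (0.47)² = 0.2209
Numerator = -0.105 − 0.2209 = -0.3259; denominator = 1 − 0.2209 = 0.7791
φ_{22} = -0.3259 / 0.7791 = -0.418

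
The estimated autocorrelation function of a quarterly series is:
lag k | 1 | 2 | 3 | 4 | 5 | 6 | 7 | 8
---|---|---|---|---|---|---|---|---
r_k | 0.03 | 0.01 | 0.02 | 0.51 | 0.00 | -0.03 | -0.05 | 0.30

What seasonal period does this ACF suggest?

4

The largest autocorrelation is r_4 = 0.51, with a weaker echo at lag 8 (0.30); the remaining lags stay at or below 0.03.
The dominant spike at lag 4 indicates a seasonal period of 4.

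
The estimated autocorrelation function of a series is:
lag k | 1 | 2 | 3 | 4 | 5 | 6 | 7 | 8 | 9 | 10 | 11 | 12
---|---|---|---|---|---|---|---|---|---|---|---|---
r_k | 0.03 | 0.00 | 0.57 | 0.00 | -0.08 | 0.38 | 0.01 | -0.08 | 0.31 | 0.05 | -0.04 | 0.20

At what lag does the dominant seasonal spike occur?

The largest autocorrelation is r_3 = 0.57, with weaker echoes at lags 6 (0.38), 9 (0.31) and 12 (0.20); the remaining lags stay at or below 0.05.
The dominant spike at lag 3 indicates a seasonal period of 3.

3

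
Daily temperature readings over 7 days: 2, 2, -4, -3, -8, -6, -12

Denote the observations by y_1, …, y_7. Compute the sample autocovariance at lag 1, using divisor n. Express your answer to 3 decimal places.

Mean ȳ = (2 + 2 − 4 − 3 − 8 − 6 − 12)/7 = -4.1429
Deviations: 6.1429, 6.1429, 0.1429, 1.1429, -3.8571, -1.8571, -7.8571
Σ_{t=1}^{6}(y_t−ȳ)(y_{t+1}−ȳ) = 56.1224
γ_1 = 56.1224 / 7 = 8.017

8.017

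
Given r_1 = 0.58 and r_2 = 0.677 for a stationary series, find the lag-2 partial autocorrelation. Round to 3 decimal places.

0.513

φ_{22} = (r_2 − r_1²) / (1 − r_1²)
r_1² = (0.58)² = 0.3364
Numerator = 0.677 − 0.3364 = 0.3406; denominator = 1 − 0.3364 = 0.6636
φ_{22} = 0.3406 / 0.6636 = 0.513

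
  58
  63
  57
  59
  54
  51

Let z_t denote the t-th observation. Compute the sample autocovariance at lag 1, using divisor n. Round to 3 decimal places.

Mean z̄ = (58 + 63 + 57 + 59 + 54 + 51)/6 = 57.0000
Σ_{t=1}^{5}(z_t−z̄)(z_{t+1}−z̄) = 18.0000
γ_1 = 18.0000 / 6 = 3.000

3.000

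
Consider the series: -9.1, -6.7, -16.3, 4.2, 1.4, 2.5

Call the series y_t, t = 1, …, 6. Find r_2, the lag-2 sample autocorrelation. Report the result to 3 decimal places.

Mean ȳ = (-9.1 − 6.7 − 16.3 + 4.2 + 1.4 + 2.5)/6 = -4.0000
Deviations from mean: -5.1000, -2.7000, -12.3000, 8.2000, 5.4000, 6.5000
Σ(y_t−ȳ)(y_{t+2}−ȳ) = (62.7300) + (-22.1400) + (-66.4200) + (53.3000) = 27.4700
Denominator Σ(y_t−ȳ)² = 323.2400
r_2 = 27.4700 / 323.2400 = 0.085

0.085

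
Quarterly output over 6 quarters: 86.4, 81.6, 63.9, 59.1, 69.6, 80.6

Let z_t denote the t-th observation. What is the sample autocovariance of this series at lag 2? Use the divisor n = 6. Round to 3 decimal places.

Mean z̄ = (86.4 + 81.6 + 63.9 + 59.1 + 69.6 + 80.6)/6 = 73.5333
Deviations: 12.8667, 8.0667, -9.6333, -14.4333, -3.9333, 7.0667
Σ_{t=1}^{4}(z_t−z̄)(z_{t+2}−z̄) = -304.4822
γ_2 = -304.4822 / 6 = -50.747

-50.747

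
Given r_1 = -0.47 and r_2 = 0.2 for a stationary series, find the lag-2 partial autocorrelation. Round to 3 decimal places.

φ_{22} = (r_2 − r_1²) / (1 − r_1²)
r_1² = (-0.47)² = 0.2209
Numerator = 0.2 − 0.2209 = -0.0209; denominator = 1 − 0.2209 = 0.7791
φ_{22} = -0.0209 / 0.7791 = -0.027

-0.027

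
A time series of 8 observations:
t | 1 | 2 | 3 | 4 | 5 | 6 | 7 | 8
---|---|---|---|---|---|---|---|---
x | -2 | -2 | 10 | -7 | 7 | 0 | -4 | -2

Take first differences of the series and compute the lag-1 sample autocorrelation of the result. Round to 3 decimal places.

-0.745

First differences Δx: 0, 12, -17, 14, -7, -4, 2
Mean of differences = 0.0000
Numerator Σ(Δx_t−Δx̄)(Δx_{t+1}−Δx̄) = -520.0000
Denominator Σ(Δx_t−Δx̄)² = 698.0000
r_1(Δx) = -520.0000 / 698.0000 = -0.745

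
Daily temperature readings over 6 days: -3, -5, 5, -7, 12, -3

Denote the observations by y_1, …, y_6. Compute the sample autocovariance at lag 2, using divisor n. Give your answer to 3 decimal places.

Mean ȳ = (-3 − 5 + 5 − 7 + 12 − 3)/6 = -0.1667
Σ_{t=1}^{4}(y_t−ȳ)(y_{t+2}−ȳ) = 100.6111
γ_2 = 100.6111 / 6 = 16.769

16.769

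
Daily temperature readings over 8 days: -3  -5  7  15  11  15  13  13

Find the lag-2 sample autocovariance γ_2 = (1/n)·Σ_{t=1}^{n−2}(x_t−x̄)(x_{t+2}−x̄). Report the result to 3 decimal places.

Mean x̄ = (-3 − 5 + 7 + 15 + 11 + 15 + 13 + 13)/8 = 8.2500
Σ_{t=1}^{6}(x_t−x̄)(x_{t+2}−x̄) = 11.8750
γ_2 = 11.8750 / 8 = 1.484

1.484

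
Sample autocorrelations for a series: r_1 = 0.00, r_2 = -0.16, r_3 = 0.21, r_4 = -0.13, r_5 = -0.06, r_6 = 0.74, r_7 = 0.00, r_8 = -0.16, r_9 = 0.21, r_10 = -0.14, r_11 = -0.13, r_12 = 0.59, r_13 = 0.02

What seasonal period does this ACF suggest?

The largest autocorrelation is r_6 = 0.74, with a weaker echo at lag 12 (0.59); the remaining lags stay at or below 0.21.
The dominant spike at lag 6 indicates a seasonal period of 6.

6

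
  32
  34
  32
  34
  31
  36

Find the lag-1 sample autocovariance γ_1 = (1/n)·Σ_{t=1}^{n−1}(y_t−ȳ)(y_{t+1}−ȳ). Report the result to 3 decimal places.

Mean ȳ = (32 + 34 + 32 + 34 + 31 + 36)/6 = 33.1667
Σ_{t=1}^{5}(y_t−ȳ)(y_{t+1}−ȳ) = -10.8611
γ_1 = -10.8611 / 6 = -1.810

-1.810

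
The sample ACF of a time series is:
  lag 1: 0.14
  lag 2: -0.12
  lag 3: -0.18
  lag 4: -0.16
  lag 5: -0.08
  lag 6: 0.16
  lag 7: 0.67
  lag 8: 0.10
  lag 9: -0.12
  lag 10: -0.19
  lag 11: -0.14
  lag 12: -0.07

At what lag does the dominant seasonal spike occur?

The largest autocorrelation is r_7 = 0.67; the remaining lags stay at or below 0.16.
The dominant spike at lag 7 indicates a seasonal period of 7.

7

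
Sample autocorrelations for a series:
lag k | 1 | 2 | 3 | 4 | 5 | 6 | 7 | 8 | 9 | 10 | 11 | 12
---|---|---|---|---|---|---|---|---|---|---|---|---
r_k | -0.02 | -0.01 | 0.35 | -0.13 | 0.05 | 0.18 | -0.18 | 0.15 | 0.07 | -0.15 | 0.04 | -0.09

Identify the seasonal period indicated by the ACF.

3

The largest autocorrelation is r_3 = 0.35, with a weaker echo at lag 6 (0.18); the remaining lags stay at or below 0.15.
The dominant spike at lag 3 indicates a seasonal period of 3.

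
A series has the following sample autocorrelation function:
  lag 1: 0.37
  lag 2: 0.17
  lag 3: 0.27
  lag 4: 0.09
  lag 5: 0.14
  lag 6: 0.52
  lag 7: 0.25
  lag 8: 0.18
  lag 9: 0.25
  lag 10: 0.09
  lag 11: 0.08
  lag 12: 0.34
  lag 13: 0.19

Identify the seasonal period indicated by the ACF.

6

The largest autocorrelation is r_6 = 0.52; the remaining lags stay at or below 0.37. The elevated value at lag 1 (0.37), dropping to 0.17 at lag 2, reflects decaying short-term dependence rather than seasonality.
The dominant spike at lag 6 indicates a seasonal period of 6.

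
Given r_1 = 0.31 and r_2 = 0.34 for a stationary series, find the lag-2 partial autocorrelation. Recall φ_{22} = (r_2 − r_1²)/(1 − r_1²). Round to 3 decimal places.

0.270

φ_{22} = (r_2 − r_1²) / (1 − r_1²)
r_1² = (0.31)² = 0.0961
Numerator = 0.34 − 0.0961 = 0.2439; denominator = 1 − 0.0961 = 0.9039
φ_{22} = 0.2439 / 0.9039 = 0.270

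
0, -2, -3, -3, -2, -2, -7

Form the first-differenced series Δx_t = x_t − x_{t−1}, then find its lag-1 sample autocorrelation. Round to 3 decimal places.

0.028

First differences Δx: -2, -1, 0, 1, 0, -5
Mean of differences = -1.1667
Numerator Σ(Δx_t−Δx̄)(Δx_{t+1}−Δx̄) = 0.6389
Denominator Σ(Δx_t−Δx̄)² = 22.8333
r_1(Δx) = 0.6389 / 22.8333 = 0.028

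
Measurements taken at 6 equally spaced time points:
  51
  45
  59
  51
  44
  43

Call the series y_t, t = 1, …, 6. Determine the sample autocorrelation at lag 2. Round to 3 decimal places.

-0.260

Mean ȳ = (51 + 45 + 59 + 51 + 44 + 43)/6 = 48.8333
Numerator Σ_{t=1}^{4}(y_t−ȳ)(y_{t+2}−ȳ) = -48.0556
Denominator Σ(y_t−ȳ)² = 184.8333
r_2 = -48.0556 / 184.8333 = -0.260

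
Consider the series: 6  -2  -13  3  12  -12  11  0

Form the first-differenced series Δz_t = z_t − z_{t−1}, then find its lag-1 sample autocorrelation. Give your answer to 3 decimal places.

First differences Δz: -8, -11, 16, 9, -24, 23, -11
Mean of differences = -0.8571
Numerator Σ(Δz_t−Δz̄)(Δz_{t+1}−Δz̄) = -954.5918
Denominator Σ(Δz_t−Δz̄)² = 1742.8571
r_1(Δz) = -954.5918 / 1742.8571 = -0.548

-0.548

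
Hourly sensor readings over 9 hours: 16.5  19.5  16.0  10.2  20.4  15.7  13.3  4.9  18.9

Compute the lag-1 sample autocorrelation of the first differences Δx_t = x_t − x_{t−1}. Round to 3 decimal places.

-0.396

First differences Δx: 3.0, -3.5, -5.8, 10.2, -4.7, -2.4, -8.4, 14.0
Mean of differences = 0.3000
Numerator Σ(Δx_t−Δx̄)(Δx_{t+1}−Δx̄) = -179.1700
Denominator Σ(Δx_t−Δx̄)² = 452.6200
r_1(Δx) = -179.1700 / 452.6200 = -0.396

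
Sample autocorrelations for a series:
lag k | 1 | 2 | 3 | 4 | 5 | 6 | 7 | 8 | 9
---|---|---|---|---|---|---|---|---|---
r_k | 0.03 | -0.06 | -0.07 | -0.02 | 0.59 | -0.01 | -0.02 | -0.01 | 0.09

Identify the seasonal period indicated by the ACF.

5

The largest autocorrelation is r_5 = 0.59; the remaining lags stay at or below 0.09.
The dominant spike at lag 5 indicates a seasonal period of 5.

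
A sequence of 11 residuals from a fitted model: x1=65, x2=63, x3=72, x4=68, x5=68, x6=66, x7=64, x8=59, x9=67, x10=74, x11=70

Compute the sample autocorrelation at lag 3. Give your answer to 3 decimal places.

-0.380

Mean x̄ = (65 + 63 + 72 + 68 + 68 + 66 + 64 + 59 + 67 + 74 + 70)/11 = 66.9091
Numerator Σ_{t=1}^{8}(x_t−x̄)(x_{t+3}−x̄) = -67.9339
Denominator Σ(x_t−x̄)² = 178.9091
r_3 = -67.9339 / 178.9091 = -0.380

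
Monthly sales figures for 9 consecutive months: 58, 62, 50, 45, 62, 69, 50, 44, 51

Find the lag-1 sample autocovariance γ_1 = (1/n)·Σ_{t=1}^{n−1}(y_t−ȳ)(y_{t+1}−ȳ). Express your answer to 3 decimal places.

10.163

Mean ȳ = (58 + 62 + 50 + 45 + 62 + 69 + 50 + 44 + 51)/9 = 54.5556
Σ_{t=1}^{8}(y_t−ȳ)(y_{t+1}−ȳ) = 91.4691
γ_1 = 91.4691 / 9 = 10.163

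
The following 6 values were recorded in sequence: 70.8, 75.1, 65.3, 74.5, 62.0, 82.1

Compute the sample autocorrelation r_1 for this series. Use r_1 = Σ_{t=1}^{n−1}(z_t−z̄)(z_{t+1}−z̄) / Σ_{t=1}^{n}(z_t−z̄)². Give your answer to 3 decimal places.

Mean z̄ = (70.8 + 75.1 + 65.3 + 74.5 + 62.0 + 82.1)/6 = 71.6333
Deviations from mean: -0.8333, 3.4667, -6.3333, 2.8667, -9.6333, 10.4667
Numerator Σ_{t=1}^{5}(z_t−z̄)(z_{t+1}−z̄) = -171.4444
Denominator Σ(z_t−z̄)² = 263.3933
r_1 = -171.4444 / 263.3933 = -0.651

-0.651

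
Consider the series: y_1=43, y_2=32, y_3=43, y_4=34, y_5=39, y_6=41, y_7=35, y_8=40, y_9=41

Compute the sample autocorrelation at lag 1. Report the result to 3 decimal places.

Mean ȳ = (43 + 32 + 43 + 34 + 39 + 41 + 35 + 40 + 41)/9 = 38.6667
Numerator Σ_{t=1}^{8}(y_t−ȳ)(y_{t+1}−ȳ) = -89.1111
Denominator Σ(y_t−ȳ)² = 130.0000
r_1 = -89.1111 / 130.0000 = -0.685

-0.685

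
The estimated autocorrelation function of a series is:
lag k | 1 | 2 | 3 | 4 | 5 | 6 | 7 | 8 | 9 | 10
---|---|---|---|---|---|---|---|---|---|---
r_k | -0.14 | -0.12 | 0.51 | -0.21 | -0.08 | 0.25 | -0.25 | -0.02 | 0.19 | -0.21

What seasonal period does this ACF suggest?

3

The largest autocorrelation is r_3 = 0.51, with weaker echoes at lags 6 (0.25) and 9 (0.19); the remaining lags stay at or below -0.02.
The dominant spike at lag 3 indicates a seasonal period of 3.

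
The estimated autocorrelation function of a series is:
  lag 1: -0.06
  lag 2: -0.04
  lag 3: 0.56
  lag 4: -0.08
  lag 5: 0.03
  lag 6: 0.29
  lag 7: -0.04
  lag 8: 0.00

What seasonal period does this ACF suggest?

The largest autocorrelation is r_3 = 0.56, with a weaker echo at lag 6 (0.29); the remaining lags stay at or below 0.03.
The dominant spike at lag 3 indicates a seasonal period of 3.

3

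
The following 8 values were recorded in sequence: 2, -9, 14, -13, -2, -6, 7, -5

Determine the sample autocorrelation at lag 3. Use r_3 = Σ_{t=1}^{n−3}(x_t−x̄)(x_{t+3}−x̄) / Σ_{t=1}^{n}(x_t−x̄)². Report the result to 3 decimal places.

Mean x̄ = (2 − 9 + 14 − 13 − 2 − 6 + 7 − 5)/8 = -1.5000
Deviations from mean: 3.5000, -7.5000, 15.5000, -11.5000, -0.5000, -4.5000, 8.5000, -3.5000
Σ(x_t−x̄)(x_{t+3}−x̄) = (-40.2500) + (3.7500) + (-69.7500) + (-97.7500) + (1.7500) = -202.2500
Denominator Σ(x_t−x̄)² = 546.0000
r_3 = -202.2500 / 546.0000 = -0.370

-0.370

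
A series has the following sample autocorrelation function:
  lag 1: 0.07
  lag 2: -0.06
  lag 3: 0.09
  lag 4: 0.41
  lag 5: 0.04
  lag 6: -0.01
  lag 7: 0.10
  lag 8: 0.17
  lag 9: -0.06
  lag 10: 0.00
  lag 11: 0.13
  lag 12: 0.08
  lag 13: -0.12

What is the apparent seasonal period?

4

The largest autocorrelation is r_4 = 0.41, with a weaker echo at lag 8 (0.17); the remaining lags stay at or below 0.13.
The dominant spike at lag 4 indicates a seasonal period of 4.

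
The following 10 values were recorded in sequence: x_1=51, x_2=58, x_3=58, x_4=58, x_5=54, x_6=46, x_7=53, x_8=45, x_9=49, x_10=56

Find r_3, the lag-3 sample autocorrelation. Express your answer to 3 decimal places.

-0.093

Mean x̄ = (51 + 58 + 58 + 58 + 54 + 46 + 53 + 45 + 49 + 56)/10 = 52.8000
Σ(x_t−x̄)(x_{t+3}−x̄) = (-9.3600) + (6.2400) + (-35.3600) + (1.0400) + (-9.3600) + (25.8400) + (0.6400) = -20.3200
Denominator Σ(x_t−x̄)² = 217.6000
r_3 = -20.3200 / 217.6000 = -0.093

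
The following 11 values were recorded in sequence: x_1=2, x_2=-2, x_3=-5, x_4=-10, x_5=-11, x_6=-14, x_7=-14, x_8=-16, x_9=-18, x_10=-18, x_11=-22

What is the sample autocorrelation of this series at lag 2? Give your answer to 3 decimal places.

0.412

Mean x̄ = (2 − 2 − 5 − 10 − 11 − 14 − 14 − 16 − 18 − 18 − 22)/11 = -11.6364
Numerator Σ_{t=1}^{9}(x_t−x̄)(x_{t+2}−x̄) = 224.1901
Denominator Σ(x_t−x̄)² = 544.5455
r_2 = 224.1901 / 544.5455 = 0.412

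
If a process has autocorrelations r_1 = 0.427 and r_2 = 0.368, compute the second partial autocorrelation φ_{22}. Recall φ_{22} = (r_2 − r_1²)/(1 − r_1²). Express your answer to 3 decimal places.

0.227

φ_{22} = (r_2 − r_1²) / (1 − r_1²)
r_1² = (0.427)² = 0.182329
Numerator = 0.368 − 0.1823 = 0.1857; denominator = 1 − 0.1823 = 0.8177
φ_{22} = 0.1857 / 0.8177 = 0.227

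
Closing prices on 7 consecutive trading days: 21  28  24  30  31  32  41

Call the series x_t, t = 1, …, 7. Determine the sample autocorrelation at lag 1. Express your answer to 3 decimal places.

Mean x̄ = (21 + 28 + 24 + 30 + 31 + 32 + 41)/7 = 29.5714
Numerator Σ_{t=1}^{6}(x_t−x̄)(x_{t+1}−x̄) = 51.6735
Denominator Σ(x_t−x̄)² = 245.7143
r_1 = 51.6735 / 245.7143 = 0.210

0.210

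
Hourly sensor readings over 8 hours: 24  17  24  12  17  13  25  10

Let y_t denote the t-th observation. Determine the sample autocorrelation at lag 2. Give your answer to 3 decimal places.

0.393

Mean ȳ = (24 + 17 + 24 + 12 + 17 + 13 + 25 + 10)/8 = 17.7500
Σ(y_t−ȳ)(y_{t+2}−ȳ) = (39.0625) + (4.3125) + (-4.6875) + (27.3125) + (-5.4375) + (36.8125) = 97.3750
Denominator Σ(y_t−ȳ)² = 247.5000
r_2 = 97.3750 / 247.5000 = 0.393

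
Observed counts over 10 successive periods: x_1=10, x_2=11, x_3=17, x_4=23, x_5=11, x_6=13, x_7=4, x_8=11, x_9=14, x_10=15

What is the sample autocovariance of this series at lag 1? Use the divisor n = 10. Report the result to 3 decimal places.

Mean x̄ = (10 + 11 + 17 + 23 + 11 + 13 + 4 + 11 + 14 + 15)/10 = 12.9000
Σ_{t=1}^{9}(x_t−x̄)(x_{t+1}−x̄) = 35.9900
γ_1 = 35.9900 / 10 = 3.599

3.599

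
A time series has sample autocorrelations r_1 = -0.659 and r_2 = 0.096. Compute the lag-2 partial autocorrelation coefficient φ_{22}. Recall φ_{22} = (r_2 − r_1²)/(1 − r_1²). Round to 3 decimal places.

-0.598

φ_{22} = (r_2 − r_1²) / (1 − r_1²)
r_1² = (-0.659)² = 0.434281
Numerator = 0.096 − 0.4343 = -0.3383; denominator = 1 − 0.4343 = 0.5657
φ_{22} = -0.3383 / 0.5657 = -0.598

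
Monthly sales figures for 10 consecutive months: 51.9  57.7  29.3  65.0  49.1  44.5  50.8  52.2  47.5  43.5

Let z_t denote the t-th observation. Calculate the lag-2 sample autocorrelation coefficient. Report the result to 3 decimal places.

Mean z̄ = (51.9 + 57.7 + 29.3 + 65.0 + 49.1 + 44.5 + 50.8 + 52.2 + 47.5 + 43.5)/10 = 49.1500
Numerator Σ_{t=1}^{8}(z_t−z̄)(z_{t+2}−z̄) = -26.0000
Denominator Σ(z_t−z̄)² = 794.2050
r_2 = -26.0000 / 794.2050 = -0.033

-0.033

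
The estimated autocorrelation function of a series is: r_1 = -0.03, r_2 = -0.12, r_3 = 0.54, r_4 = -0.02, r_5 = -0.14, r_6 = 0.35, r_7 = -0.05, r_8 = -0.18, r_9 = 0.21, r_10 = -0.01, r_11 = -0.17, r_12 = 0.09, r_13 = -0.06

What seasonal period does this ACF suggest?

The largest autocorrelation is r_3 = 0.54, with weaker echoes at lags 6 (0.35) and 9 (0.21); the remaining lags stay at or below 0.09.
The dominant spike at lag 3 indicates a seasonal period of 3.

3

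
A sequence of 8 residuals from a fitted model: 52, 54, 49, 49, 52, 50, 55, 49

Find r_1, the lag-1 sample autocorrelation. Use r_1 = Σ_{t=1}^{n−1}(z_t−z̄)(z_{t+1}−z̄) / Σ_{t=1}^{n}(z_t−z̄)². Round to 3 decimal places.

-0.375

Mean z̄ = (52 + 54 + 49 + 49 + 52 + 50 + 55 + 49)/8 = 51.2500
Σ(z_t−z̄)(z_{t+1}−z̄) = (2.0625) + (-6.1875) + (5.0625) + (-1.6875) + (-0.9375) + (-4.6875) + (-8.4375) = -14.8125
Denominator Σ(z_t−z̄)² = 39.5000
r_1 = -14.8125 / 39.5000 = -0.375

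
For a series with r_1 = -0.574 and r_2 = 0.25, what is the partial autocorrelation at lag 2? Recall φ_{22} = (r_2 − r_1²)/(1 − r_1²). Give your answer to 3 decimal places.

φ_{22} = (r_2 − r_1²) / (1 − r_1²)
r_1² = (-0.574)² = 0.329476
Numerator = 0.25 − 0.3295 = -0.0795; denominator = 1 − 0.3295 = 0.6705
φ_{22} = -0.0795 / 0.6705 = -0.119

-0.119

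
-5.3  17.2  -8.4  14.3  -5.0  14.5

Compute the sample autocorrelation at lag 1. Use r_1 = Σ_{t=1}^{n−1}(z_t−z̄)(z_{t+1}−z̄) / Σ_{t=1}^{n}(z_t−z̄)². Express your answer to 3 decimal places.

Mean z̄ = (-5.3 + 17.2 − 8.4 + 14.3 − 5.0 + 14.5)/6 = 4.5500
Deviations from mean: -9.8500, 12.6500, -12.9500, 9.7500, -9.5500, 9.9500
Σ(z_t−z̄)(z_{t+1}−z̄) = (-124.6025) + (-163.8175) + (-126.2625) + (-93.1125) + (-95.0225) = -602.8175
Denominator Σ(z_t−z̄)² = 710.0150
r_1 = -602.8175 / 710.0150 = -0.849

-0.849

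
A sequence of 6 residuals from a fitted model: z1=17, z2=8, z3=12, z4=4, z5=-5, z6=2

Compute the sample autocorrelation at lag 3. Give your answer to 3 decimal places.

Mean z̄ = (17 + 8 + 12 + 4 − 5 + 2)/6 = 6.3333
Deviations from mean: 10.6667, 1.6667, 5.6667, -2.3333, -11.3333, -4.3333
Numerator Σ_{t=1}^{3}(z_t−z̄)(z_{t+3}−z̄) = -68.3333
Denominator Σ(z_t−z̄)² = 301.3333
r_3 = -68.3333 / 301.3333 = -0.227

-0.227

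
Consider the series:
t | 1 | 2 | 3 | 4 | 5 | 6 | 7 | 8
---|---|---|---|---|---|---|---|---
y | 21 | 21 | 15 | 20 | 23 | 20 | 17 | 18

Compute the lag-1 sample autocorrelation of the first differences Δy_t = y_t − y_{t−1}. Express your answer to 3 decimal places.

-0.227

First differences Δy: 0, -6, 5, 3, -3, -3, 1
Mean of differences = -0.4286
Numerator Σ(Δy_t−Δȳ)(Δy_{t+1}−Δȳ) = -19.8980
Denominator Σ(Δy_t−Δȳ)² = 87.7143
r_1(Δy) = -19.8980 / 87.7143 = -0.227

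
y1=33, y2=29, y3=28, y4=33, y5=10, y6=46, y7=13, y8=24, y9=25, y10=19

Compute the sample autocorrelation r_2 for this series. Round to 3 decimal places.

0.341

Mean ȳ = (33 + 29 + 28 + 33 + 10 + 46 + 13 + 24 + 25 + 19)/10 = 26.0000
Numerator Σ_{t=1}^{8}(y_t−ȳ)(y_{t+2}−ȳ) = 338.0000
Denominator Σ(y_t−ȳ)² = 990.0000
r_2 = 338.0000 / 990.0000 = 0.341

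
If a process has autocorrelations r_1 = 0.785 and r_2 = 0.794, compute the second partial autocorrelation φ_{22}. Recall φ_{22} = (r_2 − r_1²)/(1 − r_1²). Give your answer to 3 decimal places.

φ_{22} = (r_2 − r_1²) / (1 − r_1²)
r_1² = (0.785)² = 0.616225
Numerator = 0.794 − 0.6162 = 0.1778; denominator = 1 − 0.6162 = 0.3838
φ_{22} = 0.1778 / 0.3838 = 0.463

0.463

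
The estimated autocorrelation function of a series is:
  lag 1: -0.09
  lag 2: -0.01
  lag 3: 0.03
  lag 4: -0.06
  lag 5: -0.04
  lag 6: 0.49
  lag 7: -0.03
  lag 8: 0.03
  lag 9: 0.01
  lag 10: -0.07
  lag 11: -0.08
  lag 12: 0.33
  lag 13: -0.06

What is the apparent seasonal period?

The largest autocorrelation is r_6 = 0.49, with a weaker echo at lag 12 (0.33); the remaining lags stay at or below 0.03.
The dominant spike at lag 6 indicates a seasonal period of 6.

6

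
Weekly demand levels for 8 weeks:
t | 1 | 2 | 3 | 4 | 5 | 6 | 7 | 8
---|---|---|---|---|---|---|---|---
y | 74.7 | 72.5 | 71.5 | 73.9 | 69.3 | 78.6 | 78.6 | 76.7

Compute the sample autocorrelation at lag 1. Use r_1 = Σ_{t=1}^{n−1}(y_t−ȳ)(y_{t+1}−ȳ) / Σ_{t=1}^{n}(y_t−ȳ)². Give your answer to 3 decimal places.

Mean ȳ = (74.7 + 72.5 + 71.5 + 73.9 + 69.3 + 78.6 + 78.6 + 76.7)/8 = 74.4750
Deviations from mean: 0.2250, -1.9750, -2.9750, -0.5750, -5.1750, 4.1250, 4.1250, 2.2250
Σ(y_t−ȳ)(y_{t+1}−ȳ) = (-0.4444) + (5.8756) + (1.7106) + (2.9756) + (-21.3469) + (17.0156) + (9.1781) = 14.9644
Denominator Σ(y_t−ȳ)² = 78.8950
r_1 = 14.9644 / 78.8950 = 0.190

0.190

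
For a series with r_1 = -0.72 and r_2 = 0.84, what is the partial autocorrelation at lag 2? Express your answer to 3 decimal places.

0.668

φ_{22} = (r_2 − r_1²) / (1 − r_1²)
r_1² = (-0.72)² = 0.5184
Numerator = 0.84 − 0.5184 = 0.3216; denominator = 1 − 0.5184 = 0.4816
φ_{22} = 0.3216 / 0.4816 = 0.668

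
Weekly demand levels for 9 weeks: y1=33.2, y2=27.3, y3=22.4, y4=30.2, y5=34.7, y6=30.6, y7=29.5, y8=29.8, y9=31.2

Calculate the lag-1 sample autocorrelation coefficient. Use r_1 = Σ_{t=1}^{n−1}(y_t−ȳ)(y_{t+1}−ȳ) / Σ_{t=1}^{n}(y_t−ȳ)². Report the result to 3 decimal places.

0.131

Mean ȳ = (33.2 + 27.3 + 22.4 + 30.2 + 34.7 + 30.6 + 29.5 + 29.8 + 31.2)/9 = 29.8778
Numerator Σ_{t=1}^{8}(y_t−ȳ)(y_{t+1}−ȳ) = 12.9928
Denominator Σ(y_t−ȳ)² = 99.3756
r_1 = 12.9928 / 99.3756 = 0.131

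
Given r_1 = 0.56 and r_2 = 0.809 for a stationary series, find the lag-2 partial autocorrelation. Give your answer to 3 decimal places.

0.722

φ_{22} = (r_2 − r_1²) / (1 − r_1²)
r_1² = (0.56)² = 0.3136
Numerator = 0.809 − 0.3136 = 0.4954; denominator = 1 − 0.3136 = 0.6864
φ_{22} = 0.4954 / 0.6864 = 0.722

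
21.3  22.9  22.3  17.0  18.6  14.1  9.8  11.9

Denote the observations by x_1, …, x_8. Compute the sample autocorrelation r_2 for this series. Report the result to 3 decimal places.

0.197

Mean x̄ = (21.3 + 22.9 + 22.3 + 17.0 + 18.6 + 14.1 + 9.8 + 11.9)/8 = 17.2375
Deviations from mean: 4.0625, 5.6625, 5.0625, -0.2375, 1.3625, -3.1375, -7.4375, -5.3375
Σ(x_t−x̄)(x_{t+2}−x̄) = (20.5664) + (-1.3448) + (6.8977) + (0.7452) + (-10.1336) + (16.7464) = 33.4772
Denominator Σ(x_t−x̄)² = 169.7588
r_2 = 33.4772 / 169.7588 = 0.197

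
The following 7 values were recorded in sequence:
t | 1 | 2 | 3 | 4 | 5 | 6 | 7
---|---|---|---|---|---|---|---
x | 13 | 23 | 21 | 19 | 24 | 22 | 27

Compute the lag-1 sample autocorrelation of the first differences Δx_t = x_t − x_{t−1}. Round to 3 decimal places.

-0.380

First differences Δx: 10, -2, -2, 5, -2, 5
Mean of differences = 2.3333
Numerator Σ(Δx_t−Δx̄)(Δx_{t+1}−Δx̄) = -49.1111
Denominator Σ(Δx_t−Δx̄)² = 129.3333
r_1(Δx) = -49.1111 / 129.3333 = -0.380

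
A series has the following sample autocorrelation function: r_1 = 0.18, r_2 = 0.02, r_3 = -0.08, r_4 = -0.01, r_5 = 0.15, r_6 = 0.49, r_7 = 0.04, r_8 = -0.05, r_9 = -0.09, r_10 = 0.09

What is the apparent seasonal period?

The largest autocorrelation is r_6 = 0.49; the remaining lags stay at or below 0.18.
The dominant spike at lag 6 indicates a seasonal period of 6.

6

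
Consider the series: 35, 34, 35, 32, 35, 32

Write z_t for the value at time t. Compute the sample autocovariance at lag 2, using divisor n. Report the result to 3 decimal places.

Mean z̄ = (35 + 34 + 35 + 32 + 35 + 32)/6 = 33.8333
Σ_{t=1}^{4}(z_t−z̄)(z_{t+2}−z̄) = 5.7778
γ_2 = 5.7778 / 6 = 0.963

0.963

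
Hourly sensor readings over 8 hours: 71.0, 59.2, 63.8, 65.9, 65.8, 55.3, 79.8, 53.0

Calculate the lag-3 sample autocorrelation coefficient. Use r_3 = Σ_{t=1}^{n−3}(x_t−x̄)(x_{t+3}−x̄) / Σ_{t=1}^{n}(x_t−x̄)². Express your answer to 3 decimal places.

0.030

Mean x̄ = (71.0 + 59.2 + 63.8 + 65.9 + 65.8 + 55.3 + 79.8 + 53.0)/8 = 64.2250
Numerator Σ_{t=1}^{5}(x_t−x̄)(x_{t+3}−x̄) = 15.6356
Denominator Σ(x_t−x̄)² = 524.8550
r_3 = 15.6356 / 524.8550 = 0.030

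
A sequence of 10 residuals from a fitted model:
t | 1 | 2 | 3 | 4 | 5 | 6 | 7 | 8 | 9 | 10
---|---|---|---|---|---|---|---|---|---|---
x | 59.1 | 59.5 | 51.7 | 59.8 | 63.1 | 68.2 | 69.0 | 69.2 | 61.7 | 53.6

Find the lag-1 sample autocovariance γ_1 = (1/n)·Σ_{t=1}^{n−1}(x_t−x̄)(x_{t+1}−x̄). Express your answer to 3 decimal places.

15.712

Mean x̄ = (59.1 + 59.5 + 51.7 + 59.8 + 63.1 + 68.2 + 69.0 + 69.2 + 61.7 + 53.6)/10 = 61.4900
Σ_{t=1}^{9}(x_t−x̄)(x_{t+1}−x̄) = 157.1219
γ_1 = 157.1219 / 10 = 15.712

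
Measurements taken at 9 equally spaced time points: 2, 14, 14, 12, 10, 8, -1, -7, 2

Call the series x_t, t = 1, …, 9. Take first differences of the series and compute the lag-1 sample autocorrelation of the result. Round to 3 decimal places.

First differences Δx: 12, 0, -2, -2, -2, -9, -6, 9
Mean of differences = 0.0000
Numerator Σ(Δx_t−Δx̄)(Δx_{t+1}−Δx̄) = 26.0000
Denominator Σ(Δx_t−Δx̄)² = 354.0000
r_1(Δx) = 26.0000 / 354.0000 = 0.073

0.073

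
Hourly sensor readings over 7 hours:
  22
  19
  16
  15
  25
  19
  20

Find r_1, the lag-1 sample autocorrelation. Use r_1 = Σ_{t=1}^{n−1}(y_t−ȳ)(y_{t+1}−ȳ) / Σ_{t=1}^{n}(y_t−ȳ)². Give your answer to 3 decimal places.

Mean ȳ = (22 + 19 + 16 + 15 + 25 + 19 + 20)/7 = 19.4286
Deviations from mean: 2.5714, -0.4286, -3.4286, -4.4286, 5.5714, -0.4286, 0.5714
Numerator Σ_{t=1}^{6}(y_t−ȳ)(y_{t+1}−ȳ) = -11.7551
Denominator Σ(y_t−ȳ)² = 69.7143
r_1 = -11.7551 / 69.7143 = -0.169

-0.169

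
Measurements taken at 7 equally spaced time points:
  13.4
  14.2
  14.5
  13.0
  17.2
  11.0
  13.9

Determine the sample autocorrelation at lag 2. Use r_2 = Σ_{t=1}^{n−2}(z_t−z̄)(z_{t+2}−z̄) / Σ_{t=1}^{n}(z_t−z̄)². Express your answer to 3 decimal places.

Mean z̄ = (13.4 + 14.2 + 14.5 + 13.0 + 17.2 + 11.0 + 13.9)/7 = 13.8857
Deviations from mean: -0.4857, 0.3143, 0.6143, -0.8857, 3.3143, -2.8857, 0.0143
Σ(z_t−z̄)(z_{t+2}−z̄) = (-0.2984) + (-0.2784) + (2.0359) + (2.5559) + (0.0473) = 4.0624
Denominator Σ(z_t−z̄)² = 20.8086
r_2 = 4.0624 / 20.8086 = 0.195

0.195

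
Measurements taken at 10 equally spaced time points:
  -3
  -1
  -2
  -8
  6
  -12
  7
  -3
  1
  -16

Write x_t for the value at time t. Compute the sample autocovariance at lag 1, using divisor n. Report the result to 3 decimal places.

Mean x̄ = (-3 − 1 − 2 − 8 + 6 − 12 + 7 − 3 + 1 − 16)/10 = -3.1000
Σ_{t=1}^{9}(x_t−x̄)(x_{t+1}−x̄) = -269.8100
γ_1 = -269.8100 / 10 = -26.981

-26.981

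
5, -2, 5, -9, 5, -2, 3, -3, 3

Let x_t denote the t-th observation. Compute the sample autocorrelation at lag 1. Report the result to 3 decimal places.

Mean x̄ = (5 − 2 + 5 − 9 + 5 − 2 + 3 − 3 + 3)/9 = 0.5556
Numerator Σ_{t=1}^{8}(x_t−x̄)(x_{t+1}−x̄) = -142.6420
Denominator Σ(x_t−x̄)² = 188.2222
r_1 = -142.6420 / 188.2222 = -0.758

-0.758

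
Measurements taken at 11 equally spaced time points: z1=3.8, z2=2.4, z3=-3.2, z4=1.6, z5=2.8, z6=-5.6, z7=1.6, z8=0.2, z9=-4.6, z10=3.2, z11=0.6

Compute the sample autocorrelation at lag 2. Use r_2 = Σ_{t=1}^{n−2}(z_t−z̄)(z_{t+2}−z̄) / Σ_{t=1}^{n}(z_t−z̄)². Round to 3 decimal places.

Mean z̄ = (3.8 + 2.4 − 3.2 + 1.6 + 2.8 − 5.6 + 1.6 + 0.2 − 4.6 + 3.2 + 0.6)/11 = 0.2545
Numerator Σ_{t=1}^{9}(z_t−z̄)(z_{t+2}−z̄) = -30.6569
Denominator Σ(z_t−z̄)² = 105.8473
r_2 = -30.6569 / 105.8473 = -0.290

-0.290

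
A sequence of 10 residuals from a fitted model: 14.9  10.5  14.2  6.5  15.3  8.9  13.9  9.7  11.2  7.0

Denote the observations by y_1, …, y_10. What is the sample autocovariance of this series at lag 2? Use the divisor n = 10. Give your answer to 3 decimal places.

Mean ȳ = (14.9 + 10.5 + 14.2 + 6.5 + 15.3 + 8.9 + 13.9 + 9.7 + 11.2 + 7.0)/10 = 11.2100
Σ_{t=1}^{8}(y_t−ȳ)(y_{t+2}−ȳ) = 58.3068
γ_2 = 58.3068 / 10 = 5.831

5.831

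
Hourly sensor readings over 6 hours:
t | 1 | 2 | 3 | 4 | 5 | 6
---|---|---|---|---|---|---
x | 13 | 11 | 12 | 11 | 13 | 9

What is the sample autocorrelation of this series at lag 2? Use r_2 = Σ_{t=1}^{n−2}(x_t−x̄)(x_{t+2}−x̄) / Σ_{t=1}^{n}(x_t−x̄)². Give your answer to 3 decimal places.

0.261

Mean x̄ = (13 + 11 + 12 + 11 + 13 + 9)/6 = 11.5000
Σ(x_t−x̄)(x_{t+2}−x̄) = (0.7500) + (0.2500) + (0.7500) + (1.2500) = 3.0000
Denominator Σ(x_t−x̄)² = 11.5000
r_2 = 3.0000 / 11.5000 = 0.261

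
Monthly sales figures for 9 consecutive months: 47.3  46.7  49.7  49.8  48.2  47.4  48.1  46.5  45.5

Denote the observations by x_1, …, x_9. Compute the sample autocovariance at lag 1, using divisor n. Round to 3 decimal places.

0.619

Mean x̄ = (47.3 + 46.7 + 49.7 + 49.8 + 48.2 + 47.4 + 48.1 + 46.5 + 45.5)/9 = 47.6889
Σ_{t=1}^{8}(x_t−x̄)(x_{t+1}−x̄) = 5.5677
γ_1 = 5.5677 / 9 = 0.619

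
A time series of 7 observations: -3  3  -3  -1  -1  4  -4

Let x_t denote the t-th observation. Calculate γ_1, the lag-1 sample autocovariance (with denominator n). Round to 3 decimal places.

Mean x̄ = (-3 + 3 − 3 − 1 − 1 + 4 − 4)/7 = -0.7143
Deviations: -2.2857, 3.7143, -2.2857, -0.2857, -0.2857, 4.7143, -3.2857
Σ_{t=1}^{6}(x_t−x̄)(x_{t+1}−x̄) = -33.0816
γ_1 = -33.0816 / 7 = -4.726

-4.726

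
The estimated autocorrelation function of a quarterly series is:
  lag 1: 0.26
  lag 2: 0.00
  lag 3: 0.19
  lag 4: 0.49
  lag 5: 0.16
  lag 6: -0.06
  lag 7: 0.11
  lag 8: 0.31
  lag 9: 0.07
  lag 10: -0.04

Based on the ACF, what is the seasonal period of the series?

The largest autocorrelation is r_4 = 0.49, with a weaker echo at lag 8 (0.31); the remaining lags stay at or below 0.26. The elevated value at lag 1 (0.26), dropping to 0.00 at lag 2, reflects decaying short-term dependence rather than seasonality.
The dominant spike at lag 4 indicates a seasonal period of 4.

4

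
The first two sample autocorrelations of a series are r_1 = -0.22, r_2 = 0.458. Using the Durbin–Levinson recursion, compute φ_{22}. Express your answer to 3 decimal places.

0.430

φ_{22} = (r_2 − r_1²) / (1 − r_1²)
r_1² = (-0.22)² = 0.0484
Numerator = 0.458 − 0.0484 = 0.4096; denominator = 1 − 0.0484 = 0.9516
φ_{22} = 0.4096 / 0.9516 = 0.430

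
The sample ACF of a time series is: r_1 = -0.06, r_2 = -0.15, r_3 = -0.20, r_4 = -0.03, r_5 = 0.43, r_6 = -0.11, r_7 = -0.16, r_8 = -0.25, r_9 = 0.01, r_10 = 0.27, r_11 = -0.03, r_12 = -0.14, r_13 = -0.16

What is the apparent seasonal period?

The largest autocorrelation is r_5 = 0.43, with a weaker echo at lag 10 (0.27); the remaining lags stay at or below 0.01.
The dominant spike at lag 5 indicates a seasonal period of 5.

5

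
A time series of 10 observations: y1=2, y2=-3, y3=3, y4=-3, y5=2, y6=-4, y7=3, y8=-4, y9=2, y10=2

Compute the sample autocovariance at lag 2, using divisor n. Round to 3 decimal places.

Mean ȳ = (2 − 3 + 3 − 3 + 2 − 4 + 3 − 4 + 2 + 2)/10 = 0.0000
Σ_{t=1}^{8}(y_t−ȳ)(y_{t+2}−ȳ) = 53.0000
γ_2 = 53.0000 / 10 = 5.300

5.300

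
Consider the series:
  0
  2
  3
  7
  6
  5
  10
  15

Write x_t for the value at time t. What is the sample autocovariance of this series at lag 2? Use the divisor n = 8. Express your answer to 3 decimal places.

0.500

Mean x̄ = (0 + 2 + 3 + 7 + 6 + 5 + 10 + 15)/8 = 6.0000
Σ_{t=1}^{6}(x_t−x̄)(x_{t+2}−x̄) = 4.0000
γ_2 = 4.0000 / 8 = 0.500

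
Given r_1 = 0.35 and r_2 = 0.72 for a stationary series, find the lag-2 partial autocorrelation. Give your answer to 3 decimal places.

0.681

φ_{22} = (r_2 − r_1²) / (1 − r_1²)
r_1² = (0.35)² = 0.1225
Numerator = 0.72 − 0.1225 = 0.5975; denominator = 1 − 0.1225 = 0.8775
φ_{22} = 0.5975 / 0.8775 = 0.681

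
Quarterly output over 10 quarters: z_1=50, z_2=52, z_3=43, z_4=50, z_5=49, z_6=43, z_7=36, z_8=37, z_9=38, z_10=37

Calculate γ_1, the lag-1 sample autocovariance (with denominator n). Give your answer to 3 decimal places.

Mean z̄ = (50 + 52 + 43 + 50 + 49 + 43 + 36 + 37 + 38 + 37)/10 = 43.5000
Σ_{t=1}^{9}(z_t−z̄)(z_{t+1}−z̄) = 204.7500
γ_1 = 204.7500 / 10 = 20.475

20.475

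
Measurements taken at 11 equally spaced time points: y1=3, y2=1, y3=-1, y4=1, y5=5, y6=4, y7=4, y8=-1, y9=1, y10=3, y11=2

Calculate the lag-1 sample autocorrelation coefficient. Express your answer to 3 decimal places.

0.200

Mean ȳ = (3 + 1 − 1 + 1 + 5 + 4 + 4 − 1 + 1 + 3 + 2)/11 = 2.0000
Numerator Σ_{t=1}^{10}(y_t−ȳ)(y_{t+1}−ȳ) = 8.0000
Denominator Σ(y_t−ȳ)² = 40.0000
r_1 = 8.0000 / 40.0000 = 0.200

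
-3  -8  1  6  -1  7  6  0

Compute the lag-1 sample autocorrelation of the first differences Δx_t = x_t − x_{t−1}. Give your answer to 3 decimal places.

-0.355

First differences Δx: -5, 9, 5, -7, 8, -1, -6
Mean of differences = 0.4286
Numerator Σ(Δx_t−Δx̄)(Δx_{t+1}−Δx̄) = -99.1837
Denominator Σ(Δx_t−Δx̄)² = 279.7143
r_1(Δx) = -99.1837 / 279.7143 = -0.355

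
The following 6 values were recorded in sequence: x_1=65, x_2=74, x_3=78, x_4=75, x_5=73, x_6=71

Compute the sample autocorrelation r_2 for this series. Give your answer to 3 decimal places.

Mean x̄ = (65 + 74 + 78 + 75 + 73 + 71)/6 = 72.6667
Deviations from mean: -7.6667, 1.3333, 5.3333, 2.3333, 0.3333, -1.6667
Σ(x_t−x̄)(x_{t+2}−x̄) = (-40.8889) + (3.1111) + (1.7778) + (-3.8889) = -39.8889
Denominator Σ(x_t−x̄)² = 97.3333
r_2 = -39.8889 / 97.3333 = -0.410

-0.410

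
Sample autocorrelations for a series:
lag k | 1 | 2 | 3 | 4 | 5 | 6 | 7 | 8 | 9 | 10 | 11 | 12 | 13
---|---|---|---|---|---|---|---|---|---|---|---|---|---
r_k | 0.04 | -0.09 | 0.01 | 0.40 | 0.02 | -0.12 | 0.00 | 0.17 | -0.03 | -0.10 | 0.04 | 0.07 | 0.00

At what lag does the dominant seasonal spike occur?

The largest autocorrelation is r_4 = 0.40, with a weaker echo at lag 8 (0.17); the remaining lags stay at or below 0.07.
The dominant spike at lag 4 indicates a seasonal period of 4.

4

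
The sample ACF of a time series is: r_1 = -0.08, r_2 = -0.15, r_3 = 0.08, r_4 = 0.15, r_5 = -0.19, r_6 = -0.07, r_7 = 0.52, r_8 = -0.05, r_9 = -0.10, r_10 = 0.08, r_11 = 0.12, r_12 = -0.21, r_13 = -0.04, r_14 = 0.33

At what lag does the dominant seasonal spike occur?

The largest autocorrelation is r_7 = 0.52, with a weaker echo at lag 14 (0.33); the remaining lags stay at or below 0.15.
The dominant spike at lag 7 indicates a seasonal period of 7.

7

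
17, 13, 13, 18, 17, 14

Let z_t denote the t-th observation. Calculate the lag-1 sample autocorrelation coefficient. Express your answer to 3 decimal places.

Mean z̄ = (17 + 13 + 13 + 18 + 17 + 14)/6 = 15.3333
Σ(z_t−z̄)(z_{t+1}−z̄) = (-3.8889) + (5.4444) + (-6.2222) + (4.4444) + (-2.2222) = -2.4444
Denominator Σ(z_t−z̄)² = 25.3333
r_1 = -2.4444 / 25.3333 = -0.096

-0.096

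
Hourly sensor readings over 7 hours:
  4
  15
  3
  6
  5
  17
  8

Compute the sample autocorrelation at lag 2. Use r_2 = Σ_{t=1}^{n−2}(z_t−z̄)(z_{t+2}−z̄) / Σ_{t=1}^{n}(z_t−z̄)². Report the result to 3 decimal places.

0.031

Mean z̄ = (4 + 15 + 3 + 6 + 5 + 17 + 8)/7 = 8.2857
Deviations from mean: -4.2857, 6.7143, -5.2857, -2.2857, -3.2857, 8.7143, -0.2857
Σ(z_t−z̄)(z_{t+2}−z̄) = (22.6531) + (-15.3469) + (17.3673) + (-19.9184) + (0.9388) = 5.6939
Denominator Σ(z_t−z̄)² = 183.4286
r_2 = 5.6939 / 183.4286 = 0.031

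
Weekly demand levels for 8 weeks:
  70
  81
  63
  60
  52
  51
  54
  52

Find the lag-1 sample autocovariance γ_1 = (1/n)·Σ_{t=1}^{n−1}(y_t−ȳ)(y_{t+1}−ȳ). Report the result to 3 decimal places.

Mean ȳ = (70 + 81 + 63 + 60 + 52 + 51 + 54 + 52)/8 = 60.3750
Deviations: 9.6250, 20.6250, 2.6250, -0.3750, -8.3750, -9.3750, -6.3750, -8.3750
Σ_{t=1}^{7}(y_t−ȳ)(y_{t+1}−ȳ) = 446.4844
γ_1 = 446.4844 / 8 = 55.811

55.811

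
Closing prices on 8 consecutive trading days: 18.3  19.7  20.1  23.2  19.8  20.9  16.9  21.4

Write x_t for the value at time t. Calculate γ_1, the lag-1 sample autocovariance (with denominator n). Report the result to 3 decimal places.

-0.897

Mean x̄ = (18.3 + 19.7 + 20.1 + 23.2 + 19.8 + 20.9 + 16.9 + 21.4)/8 = 20.0375
Deviations: -1.7375, -0.3375, 0.0625, 3.1625, -0.2375, 0.8625, -3.1375, 1.3625
Σ_{t=1}^{7}(x_t−x̄)(x_{t+1}−x̄) = -7.1739
γ_1 = -7.1739 / 8 = -0.897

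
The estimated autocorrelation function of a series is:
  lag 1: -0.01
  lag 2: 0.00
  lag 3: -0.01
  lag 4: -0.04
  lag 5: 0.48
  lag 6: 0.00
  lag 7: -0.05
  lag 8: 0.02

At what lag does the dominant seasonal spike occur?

The largest autocorrelation is r_5 = 0.48; the remaining lags stay at or below 0.02.
The dominant spike at lag 5 indicates a seasonal period of 5.

5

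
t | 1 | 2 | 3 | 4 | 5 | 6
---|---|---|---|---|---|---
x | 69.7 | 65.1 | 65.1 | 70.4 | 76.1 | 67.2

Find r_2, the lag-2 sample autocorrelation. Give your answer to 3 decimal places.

-0.446

Mean x̄ = (69.7 + 65.1 + 65.1 + 70.4 + 76.1 + 67.2)/6 = 68.9333
Deviations from mean: 0.7667, -3.8333, -3.8333, 1.4667, 7.1667, -1.7333
Σ(x_t−x̄)(x_{t+2}−x̄) = (-2.9389) + (-5.6222) + (-27.4722) + (-2.5422) = -38.5756
Denominator Σ(x_t−x̄)² = 86.4933
r_2 = -38.5756 / 86.4933 = -0.446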